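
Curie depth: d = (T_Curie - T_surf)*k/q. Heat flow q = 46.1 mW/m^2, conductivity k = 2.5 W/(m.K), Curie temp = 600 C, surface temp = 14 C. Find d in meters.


T_Curie - T_surf = 600 - 14 = 586 C
Convert q to W/m^2: 46.1 mW/m^2 = 0.0461 W/m^2
d = 586 * 2.5 / 0.0461 = 31778.74 m

31778.74


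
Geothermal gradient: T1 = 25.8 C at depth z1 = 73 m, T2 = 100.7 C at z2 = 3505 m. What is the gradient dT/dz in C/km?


dT = 100.7 - 25.8 = 74.9 C
dz = 3505 - 73 = 3432 m
gradient = dT/dz * 1000 = 74.9/3432 * 1000 = 21.824 C/km

21.824


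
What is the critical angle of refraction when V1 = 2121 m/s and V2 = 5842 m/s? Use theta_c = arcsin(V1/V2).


V1/V2 = 2121/5842 = 0.363061
theta_c = arcsin(0.363061) = 21.2883 degrees

21.2883


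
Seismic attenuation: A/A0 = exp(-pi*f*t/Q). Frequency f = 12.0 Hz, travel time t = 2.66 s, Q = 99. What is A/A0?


pi*f*t/Q = pi*12.0*2.66/99 = 1.012926
A/A0 = exp(-1.012926) = 0.363155

0.363155


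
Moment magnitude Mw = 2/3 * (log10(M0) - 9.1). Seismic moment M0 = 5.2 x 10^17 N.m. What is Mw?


log10(M0) = log10(5.2 x 10^17) = 17.716
Mw = 2/3 * (17.716 - 9.1)
= 2/3 * 8.616
= 5.74

5.74


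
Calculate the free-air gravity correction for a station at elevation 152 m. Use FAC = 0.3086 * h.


FAC = 0.3086 * h
= 0.3086 * 152
= 46.9072 mGal

46.9072


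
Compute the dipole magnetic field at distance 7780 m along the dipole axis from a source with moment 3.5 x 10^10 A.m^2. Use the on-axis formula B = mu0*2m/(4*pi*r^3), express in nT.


m = 3.5 x 10^10 = 35000000000 A.m^2
2m = 70000000000 A.m^2
r^3 = 7780^3 = 470910952000
B = (4pi*10^-7) * 70000000000 / (4*pi * 470910952000) * 1e9
= 87964.594301 / 5917641549192.7 * 1e9
= 14.8648 nT

14.8648


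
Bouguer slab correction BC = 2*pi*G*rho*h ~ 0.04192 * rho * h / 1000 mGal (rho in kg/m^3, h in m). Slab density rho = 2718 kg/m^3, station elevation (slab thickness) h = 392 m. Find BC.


BC = 0.04192 * rho * h / 1000
= 0.04192 * 2718 * 392 / 1000
= 44.6639 mGal

44.6639


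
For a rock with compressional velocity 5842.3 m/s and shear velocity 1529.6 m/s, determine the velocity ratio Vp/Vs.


Vp/Vs = 5842.3 / 1529.6
= 3.8195

3.8195


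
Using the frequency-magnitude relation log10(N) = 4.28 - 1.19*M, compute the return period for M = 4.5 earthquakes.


log10(N) = 4.28 - 1.19*4.5 = -1.075
N = 10^-1.075 = 0.08414
T = 1/N = 1/0.08414 = 11.885 years

11.885


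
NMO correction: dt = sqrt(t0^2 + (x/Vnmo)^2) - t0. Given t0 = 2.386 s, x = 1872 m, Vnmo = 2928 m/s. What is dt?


x/Vnmo = 1872/2928 = 0.639344
(x/Vnmo)^2 = 0.408761
t0^2 = 5.692996
sqrt(5.692996 + 0.408761) = 2.470173
dt = 2.470173 - 2.386 = 0.084173

0.084173


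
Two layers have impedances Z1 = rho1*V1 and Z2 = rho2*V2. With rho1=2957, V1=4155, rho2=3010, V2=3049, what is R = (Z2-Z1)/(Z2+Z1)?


Z1 = 2957 * 4155 = 12286335
Z2 = 3010 * 3049 = 9177490
R = (9177490 - 12286335) / (9177490 + 12286335) = -3108845 / 21463825 = -0.1448

-0.1448


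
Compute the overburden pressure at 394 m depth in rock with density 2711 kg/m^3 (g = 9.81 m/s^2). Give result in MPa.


P = rho * g * z / 1e6
= 2711 * 9.81 * 394 / 1e6
= 10478394.54 / 1e6
= 10.4784 MPa

10.4784


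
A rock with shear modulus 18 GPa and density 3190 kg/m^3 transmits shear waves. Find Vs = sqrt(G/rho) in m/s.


Convert G to Pa: G = 18e9 Pa
Compute G/rho = 18e9 / 3190 = 5642633.2288
Vs = sqrt(5642633.2288) = 2375.42 m/s

2375.42


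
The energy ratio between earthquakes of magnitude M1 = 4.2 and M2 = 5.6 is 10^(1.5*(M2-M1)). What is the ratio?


M2 - M1 = 5.6 - 4.2 = 1.4
1.5 * 1.4 = 2.1
ratio = 10^2.1 = 125.89

125.89


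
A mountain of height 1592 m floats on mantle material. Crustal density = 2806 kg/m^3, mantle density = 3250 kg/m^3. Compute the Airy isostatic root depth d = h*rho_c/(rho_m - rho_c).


rho_m - rho_c = 3250 - 2806 = 444
d = 1592 * 2806 / 444
= 4467152 / 444
= 10061.15 m

10061.15


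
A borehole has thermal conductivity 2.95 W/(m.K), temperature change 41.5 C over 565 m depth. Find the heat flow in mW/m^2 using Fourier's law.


q = k * dT / dz * 1000
= 2.95 * 41.5 / 565 * 1000
= 0.216681 * 1000
= 216.6814 mW/m^2

216.6814


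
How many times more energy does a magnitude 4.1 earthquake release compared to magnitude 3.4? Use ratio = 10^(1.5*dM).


M2 - M1 = 4.1 - 3.4 = 0.7
1.5 * 0.7 = 1.05
ratio = 10^1.05 = 11.22

11.22


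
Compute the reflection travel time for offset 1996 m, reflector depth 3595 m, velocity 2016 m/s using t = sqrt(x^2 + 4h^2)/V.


x^2 + 4h^2 = 1996^2 + 4*3595^2 = 3984016 + 51696100 = 55680116
sqrt(55680116) = 7461.911
t = 7461.911 / 2016 = 3.7013 s

3.7013


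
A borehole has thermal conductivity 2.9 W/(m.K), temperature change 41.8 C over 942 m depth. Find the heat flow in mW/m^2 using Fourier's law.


q = k * dT / dz * 1000
= 2.9 * 41.8 / 942 * 1000
= 0.128684 * 1000
= 128.6837 mW/m^2

128.6837


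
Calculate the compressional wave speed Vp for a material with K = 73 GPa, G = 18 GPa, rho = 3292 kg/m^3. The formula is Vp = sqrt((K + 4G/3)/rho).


First compute the effective modulus:
K + 4G/3 = 73e9 + 4*18e9/3 = 97000000000.0 Pa
Then divide by density:
97000000000.0 / 3292 = 29465370.5954 Pa/(kg/m^3)
Take the square root:
Vp = sqrt(29465370.5954) = 5428.2 m/s

5428.2


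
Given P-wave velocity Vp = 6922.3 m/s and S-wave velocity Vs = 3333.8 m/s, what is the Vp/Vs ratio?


Vp/Vs = 6922.3 / 3333.8
= 2.0764

2.0764


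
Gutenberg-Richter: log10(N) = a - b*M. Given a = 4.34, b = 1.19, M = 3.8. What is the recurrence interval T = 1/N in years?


log10(N) = 4.34 - 1.19*3.8 = -0.182
N = 10^-0.182 = 0.657658
T = 1/N = 1/0.657658 = 1.5205 years

1.5205


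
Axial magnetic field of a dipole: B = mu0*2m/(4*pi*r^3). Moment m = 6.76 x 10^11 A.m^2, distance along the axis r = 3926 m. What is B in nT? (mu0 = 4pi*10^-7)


m = 6.76 x 10^11 = 676000000000 A.m^2
2m = 1352000000000 A.m^2
r^3 = 3926^3 = 60513306776
B = (4pi*10^-7) * 1352000000000 / (4*pi * 60513306776) * 1e9
= 1698973.307061 / 760432640047.63 * 1e9
= 2234.2193 nT

2234.2193


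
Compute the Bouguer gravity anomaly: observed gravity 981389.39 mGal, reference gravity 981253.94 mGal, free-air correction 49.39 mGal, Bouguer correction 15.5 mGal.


BA = g_obs - g_ref + FAC - BC
= 981389.39 - 981253.94 + 49.39 - 15.5
= 169.34 mGal

169.34


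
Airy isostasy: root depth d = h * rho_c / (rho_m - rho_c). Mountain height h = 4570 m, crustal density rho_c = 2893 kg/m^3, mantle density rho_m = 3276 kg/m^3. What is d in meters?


rho_m - rho_c = 3276 - 2893 = 383
d = 4570 * 2893 / 383
= 13221010 / 383
= 34519.61 m

34519.61


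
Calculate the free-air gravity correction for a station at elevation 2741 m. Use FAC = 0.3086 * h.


FAC = 0.3086 * h
= 0.3086 * 2741
= 845.8726 mGal

845.8726


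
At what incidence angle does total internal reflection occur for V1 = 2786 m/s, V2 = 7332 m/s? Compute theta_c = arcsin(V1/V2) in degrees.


V1/V2 = 2786/7332 = 0.379978
theta_c = arcsin(0.379978) = 22.3323 degrees

22.3323


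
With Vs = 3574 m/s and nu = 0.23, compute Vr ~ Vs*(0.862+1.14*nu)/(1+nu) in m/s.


Numerator factor = 0.862 + 1.14*0.23 = 1.1242
Denominator = 1 + 0.23 = 1.23
Vr = 3574 * 1.1242 / 1.23 = 3266.58 m/s

3266.58


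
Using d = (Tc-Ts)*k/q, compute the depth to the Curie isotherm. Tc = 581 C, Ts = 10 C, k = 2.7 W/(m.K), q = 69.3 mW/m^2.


T_Curie - T_surf = 581 - 10 = 571 C
Convert q to W/m^2: 69.3 mW/m^2 = 0.0693 W/m^2
d = 571 * 2.7 / 0.0693 = 22246.75 m

22246.75


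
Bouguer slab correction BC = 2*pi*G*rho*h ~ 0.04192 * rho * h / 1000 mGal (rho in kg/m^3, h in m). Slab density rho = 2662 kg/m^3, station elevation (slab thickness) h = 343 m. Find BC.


BC = 0.04192 * rho * h / 1000
= 0.04192 * 2662 * 343 / 1000
= 38.2757 mGal

38.2757


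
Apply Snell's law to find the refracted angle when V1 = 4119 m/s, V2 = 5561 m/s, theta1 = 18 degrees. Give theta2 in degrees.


sin(theta1) = sin(18 deg) = 0.309017
sin(theta2) = V2/V1 * sin(theta1) = 5561/4119 * 0.309017 = 0.417199
theta2 = arcsin(0.417199) = 24.6579 degrees

24.6579


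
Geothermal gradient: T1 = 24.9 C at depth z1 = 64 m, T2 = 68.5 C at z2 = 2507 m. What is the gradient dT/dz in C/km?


dT = 68.5 - 24.9 = 43.6 C
dz = 2507 - 64 = 2443 m
gradient = dT/dz * 1000 = 43.6/2443 * 1000 = 17.8469 C/km

17.8469


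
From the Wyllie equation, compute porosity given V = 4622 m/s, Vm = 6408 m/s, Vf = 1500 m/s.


1/V - 1/Vm = 1/4622 - 1/6408 = 6.03e-05
1/Vf - 1/Vm = 1/1500 - 1/6408 = 0.00051061
phi = 6.03e-05 / 0.00051061 = 0.1181

0.1181


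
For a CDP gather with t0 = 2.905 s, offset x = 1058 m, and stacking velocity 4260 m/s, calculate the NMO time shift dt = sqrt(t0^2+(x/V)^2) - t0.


x/Vnmo = 1058/4260 = 0.248357
(x/Vnmo)^2 = 0.061681
t0^2 = 8.439025
sqrt(8.439025 + 0.061681) = 2.915597
dt = 2.915597 - 2.905 = 0.010597

0.010597


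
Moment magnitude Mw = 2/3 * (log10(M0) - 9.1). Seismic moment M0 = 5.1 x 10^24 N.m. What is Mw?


log10(M0) = log10(5.1 x 10^24) = 24.7076
Mw = 2/3 * (24.7076 - 9.1)
= 2/3 * 15.6076
= 10.41

10.41


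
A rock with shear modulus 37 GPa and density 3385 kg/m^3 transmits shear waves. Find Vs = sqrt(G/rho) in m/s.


Convert G to Pa: G = 37e9 Pa
Compute G/rho = 37e9 / 3385 = 10930576.0709
Vs = sqrt(10930576.0709) = 3306.14 m/s

3306.14


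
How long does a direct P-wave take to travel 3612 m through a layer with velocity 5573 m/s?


t = x / V
= 3612 / 5573
= 0.6481 s

0.6481


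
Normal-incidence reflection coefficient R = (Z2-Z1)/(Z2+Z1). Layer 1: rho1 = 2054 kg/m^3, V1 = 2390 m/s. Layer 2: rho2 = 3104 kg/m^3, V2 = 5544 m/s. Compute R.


Z1 = 2054 * 2390 = 4909060
Z2 = 3104 * 5544 = 17208576
R = (17208576 - 4909060) / (17208576 + 4909060) = 12299516 / 22117636 = 0.5561

0.5561


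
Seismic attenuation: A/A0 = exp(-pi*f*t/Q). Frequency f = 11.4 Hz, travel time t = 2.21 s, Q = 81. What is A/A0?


pi*f*t/Q = pi*11.4*2.21/81 = 0.977152
A/A0 = exp(-0.977152) = 0.376382

0.376382


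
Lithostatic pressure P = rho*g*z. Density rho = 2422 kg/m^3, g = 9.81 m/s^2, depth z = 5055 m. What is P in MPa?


P = rho * g * z / 1e6
= 2422 * 9.81 * 5055 / 1e6
= 120105890.1 / 1e6
= 120.1059 MPa

120.1059


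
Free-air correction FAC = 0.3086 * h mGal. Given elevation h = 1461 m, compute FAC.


FAC = 0.3086 * h
= 0.3086 * 1461
= 450.8646 mGal

450.8646


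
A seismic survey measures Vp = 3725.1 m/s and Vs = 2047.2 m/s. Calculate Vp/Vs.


Vp/Vs = 3725.1 / 2047.2
= 1.8196

1.8196


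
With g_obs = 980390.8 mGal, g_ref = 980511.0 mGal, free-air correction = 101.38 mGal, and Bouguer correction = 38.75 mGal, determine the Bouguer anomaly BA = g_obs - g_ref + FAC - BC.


BA = g_obs - g_ref + FAC - BC
= 980390.8 - 980511.0 + 101.38 - 38.75
= -57.57 mGal

-57.57


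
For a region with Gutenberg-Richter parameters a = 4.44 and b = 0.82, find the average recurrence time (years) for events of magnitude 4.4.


log10(N) = 4.44 - 0.82*4.4 = 0.832
N = 10^0.832 = 6.792036
T = 1/N = 1/6.792036 = 0.1472 years

0.1472


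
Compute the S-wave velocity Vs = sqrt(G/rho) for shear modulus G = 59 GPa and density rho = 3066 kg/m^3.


Convert G to Pa: G = 59e9 Pa
Compute G/rho = 59e9 / 3066 = 19243313.7639
Vs = sqrt(19243313.7639) = 4386.72 m/s

4386.72


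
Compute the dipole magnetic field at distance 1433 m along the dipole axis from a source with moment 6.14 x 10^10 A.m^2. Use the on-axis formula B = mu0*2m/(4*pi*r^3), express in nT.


m = 6.14 x 10^10 = 61400000000 A.m^2
2m = 122800000000 A.m^2
r^3 = 1433^3 = 2942649737
B = (4pi*10^-7) * 122800000000 / (4*pi * 2942649737) * 1e9
= 154315.031144 / 36978427183.39 * 1e9
= 4173.1096 nT

4173.1096


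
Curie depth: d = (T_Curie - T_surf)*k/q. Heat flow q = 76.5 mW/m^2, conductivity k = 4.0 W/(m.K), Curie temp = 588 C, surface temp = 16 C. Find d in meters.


T_Curie - T_surf = 588 - 16 = 572 C
Convert q to W/m^2: 76.5 mW/m^2 = 0.0765 W/m^2
d = 572 * 4.0 / 0.0765 = 29908.5 m

29908.5


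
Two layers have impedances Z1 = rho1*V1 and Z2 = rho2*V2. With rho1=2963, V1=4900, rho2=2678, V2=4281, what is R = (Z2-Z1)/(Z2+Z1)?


Z1 = 2963 * 4900 = 14518700
Z2 = 2678 * 4281 = 11464518
R = (11464518 - 14518700) / (11464518 + 14518700) = -3054182 / 25983218 = -0.1175

-0.1175


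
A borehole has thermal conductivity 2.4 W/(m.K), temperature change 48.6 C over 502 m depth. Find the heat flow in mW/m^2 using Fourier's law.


q = k * dT / dz * 1000
= 2.4 * 48.6 / 502 * 1000
= 0.232351 * 1000
= 232.3506 mW/m^2

232.3506


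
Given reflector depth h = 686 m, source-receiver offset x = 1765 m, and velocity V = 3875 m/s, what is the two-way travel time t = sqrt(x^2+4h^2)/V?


x^2 + 4h^2 = 1765^2 + 4*686^2 = 3115225 + 1882384 = 4997609
sqrt(4997609) = 2235.5333
t = 2235.5333 / 3875 = 0.5769 s

0.5769


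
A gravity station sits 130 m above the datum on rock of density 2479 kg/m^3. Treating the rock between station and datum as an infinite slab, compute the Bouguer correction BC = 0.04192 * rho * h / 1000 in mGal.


BC = 0.04192 * rho * h / 1000
= 0.04192 * 2479 * 130 / 1000
= 13.5096 mGal

13.5096


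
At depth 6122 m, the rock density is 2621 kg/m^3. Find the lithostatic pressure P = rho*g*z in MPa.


P = rho * g * z / 1e6
= 2621 * 9.81 * 6122 / 1e6
= 157408925.22 / 1e6
= 157.4089 MPa

157.4089


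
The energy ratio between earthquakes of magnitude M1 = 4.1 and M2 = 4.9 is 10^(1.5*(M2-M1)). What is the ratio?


M2 - M1 = 4.9 - 4.1 = 0.8
1.5 * 0.8 = 1.2
ratio = 10^1.2 = 15.85

15.85


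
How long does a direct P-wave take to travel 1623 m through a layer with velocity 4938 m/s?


t = x / V
= 1623 / 4938
= 0.3287 s

0.3287


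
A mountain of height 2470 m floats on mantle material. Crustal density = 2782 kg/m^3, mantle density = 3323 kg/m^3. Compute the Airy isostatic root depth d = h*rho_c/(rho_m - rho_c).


rho_m - rho_c = 3323 - 2782 = 541
d = 2470 * 2782 / 541
= 6871540 / 541
= 12701.55 m

12701.55


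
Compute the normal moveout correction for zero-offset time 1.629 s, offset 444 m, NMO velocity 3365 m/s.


x/Vnmo = 444/3365 = 0.131947
(x/Vnmo)^2 = 0.01741
t0^2 = 2.653641
sqrt(2.653641 + 0.01741) = 1.634335
dt = 1.634335 - 1.629 = 0.005335

0.005335


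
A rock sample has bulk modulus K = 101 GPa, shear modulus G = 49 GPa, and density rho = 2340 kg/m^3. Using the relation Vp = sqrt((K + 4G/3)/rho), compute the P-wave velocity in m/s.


First compute the effective modulus:
K + 4G/3 = 101e9 + 4*49e9/3 = 166333333333.33 Pa
Then divide by density:
166333333333.33 / 2340 = 71082621.0826 Pa/(kg/m^3)
Take the square root:
Vp = sqrt(71082621.0826) = 8431.05 m/s

8431.05


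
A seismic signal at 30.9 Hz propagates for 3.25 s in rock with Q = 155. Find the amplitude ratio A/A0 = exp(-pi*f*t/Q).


pi*f*t/Q = pi*30.9*3.25/155 = 2.035448
A/A0 = exp(-2.035448) = 0.130622

0.130622


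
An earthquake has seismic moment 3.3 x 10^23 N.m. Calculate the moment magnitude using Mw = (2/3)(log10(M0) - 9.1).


log10(M0) = log10(3.3 x 10^23) = 23.5185
Mw = 2/3 * (23.5185 - 9.1)
= 2/3 * 14.4185
= 9.61

9.61


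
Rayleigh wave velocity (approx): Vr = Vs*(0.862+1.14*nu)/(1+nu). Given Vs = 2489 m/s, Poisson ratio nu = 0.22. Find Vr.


Numerator factor = 0.862 + 1.14*0.22 = 1.1128
Denominator = 1 + 0.22 = 1.22
Vr = 2489 * 1.1128 / 1.22 = 2270.29 m/s

2270.29


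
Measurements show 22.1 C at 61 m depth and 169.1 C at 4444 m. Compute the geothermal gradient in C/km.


dT = 169.1 - 22.1 = 147.0 C
dz = 4444 - 61 = 4383 m
gradient = dT/dz * 1000 = 147.0/4383 * 1000 = 33.5387 C/km

33.5387


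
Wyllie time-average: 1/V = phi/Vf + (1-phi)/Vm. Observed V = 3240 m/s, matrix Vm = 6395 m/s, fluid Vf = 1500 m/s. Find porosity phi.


1/V - 1/Vm = 1/3240 - 1/6395 = 0.00015227
1/Vf - 1/Vm = 1/1500 - 1/6395 = 0.00051029
phi = 0.00015227 / 0.00051029 = 0.2984

0.2984


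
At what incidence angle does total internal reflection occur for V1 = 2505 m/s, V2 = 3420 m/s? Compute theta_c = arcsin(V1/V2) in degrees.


V1/V2 = 2505/3420 = 0.732456
theta_c = arcsin(0.732456) = 47.0927 degrees

47.0927


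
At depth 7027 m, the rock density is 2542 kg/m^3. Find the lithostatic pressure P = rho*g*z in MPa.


P = rho * g * z / 1e6
= 2542 * 9.81 * 7027 / 1e6
= 175232439.54 / 1e6
= 175.2324 MPa

175.2324


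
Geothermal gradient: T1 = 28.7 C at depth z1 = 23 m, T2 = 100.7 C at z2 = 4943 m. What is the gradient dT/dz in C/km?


dT = 100.7 - 28.7 = 72.0 C
dz = 4943 - 23 = 4920 m
gradient = dT/dz * 1000 = 72.0/4920 * 1000 = 14.6341 C/km

14.6341


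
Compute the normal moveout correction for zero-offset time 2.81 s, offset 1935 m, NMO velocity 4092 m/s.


x/Vnmo = 1935/4092 = 0.472874
(x/Vnmo)^2 = 0.22361
t0^2 = 7.8961
sqrt(7.8961 + 0.22361) = 2.84951
dt = 2.84951 - 2.81 = 0.03951

0.03951


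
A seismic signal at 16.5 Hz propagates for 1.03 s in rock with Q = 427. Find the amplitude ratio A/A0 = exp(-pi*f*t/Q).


pi*f*t/Q = pi*16.5*1.03/427 = 0.125038
A/A0 = exp(-0.125038) = 0.882463

0.882463


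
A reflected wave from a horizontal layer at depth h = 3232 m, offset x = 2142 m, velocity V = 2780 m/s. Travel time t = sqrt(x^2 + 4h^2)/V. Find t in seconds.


x^2 + 4h^2 = 2142^2 + 4*3232^2 = 4588164 + 41783296 = 46371460
sqrt(46371460) = 6809.6593
t = 6809.6593 / 2780 = 2.4495 s

2.4495


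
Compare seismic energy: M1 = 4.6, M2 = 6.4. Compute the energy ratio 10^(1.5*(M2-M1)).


M2 - M1 = 6.4 - 4.6 = 1.8
1.5 * 1.8 = 2.7
ratio = 10^2.7 = 501.19

501.19


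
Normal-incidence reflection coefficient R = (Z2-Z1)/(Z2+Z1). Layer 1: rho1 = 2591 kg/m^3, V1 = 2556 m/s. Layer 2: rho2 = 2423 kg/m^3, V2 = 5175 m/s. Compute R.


Z1 = 2591 * 2556 = 6622596
Z2 = 2423 * 5175 = 12539025
R = (12539025 - 6622596) / (12539025 + 6622596) = 5916429 / 19161621 = 0.3088

0.3088


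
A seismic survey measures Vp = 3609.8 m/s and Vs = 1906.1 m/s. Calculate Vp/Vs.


Vp/Vs = 3609.8 / 1906.1
= 1.8938

1.8938


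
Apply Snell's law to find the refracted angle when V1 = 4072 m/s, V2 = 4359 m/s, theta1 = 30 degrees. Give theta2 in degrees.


sin(theta1) = sin(30 deg) = 0.5
sin(theta2) = V2/V1 * sin(theta1) = 4359/4072 * 0.5 = 0.535241
theta2 = arcsin(0.535241) = 32.3602 degrees

32.3602


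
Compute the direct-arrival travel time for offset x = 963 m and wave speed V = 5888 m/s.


t = x / V
= 963 / 5888
= 0.1636 s

0.1636


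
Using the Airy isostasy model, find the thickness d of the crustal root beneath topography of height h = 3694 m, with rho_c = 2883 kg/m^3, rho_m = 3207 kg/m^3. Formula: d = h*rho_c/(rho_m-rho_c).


rho_m - rho_c = 3207 - 2883 = 324
d = 3694 * 2883 / 324
= 10649802 / 324
= 32869.76 m

32869.76


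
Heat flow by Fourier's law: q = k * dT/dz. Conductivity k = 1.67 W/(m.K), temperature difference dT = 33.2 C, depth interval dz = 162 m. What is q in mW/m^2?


q = k * dT / dz * 1000
= 1.67 * 33.2 / 162 * 1000
= 0.342247 * 1000
= 342.2469 mW/m^2

342.2469


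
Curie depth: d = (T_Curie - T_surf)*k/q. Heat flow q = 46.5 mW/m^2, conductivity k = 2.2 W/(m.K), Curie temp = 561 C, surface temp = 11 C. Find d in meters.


T_Curie - T_surf = 561 - 11 = 550 C
Convert q to W/m^2: 46.5 mW/m^2 = 0.0465 W/m^2
d = 550 * 2.2 / 0.0465 = 26021.51 m

26021.51


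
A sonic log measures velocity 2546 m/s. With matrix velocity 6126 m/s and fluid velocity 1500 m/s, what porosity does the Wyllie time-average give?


1/V - 1/Vm = 1/2546 - 1/6126 = 0.00022953
1/Vf - 1/Vm = 1/1500 - 1/6126 = 0.00050343
phi = 0.00022953 / 0.00050343 = 0.4559

0.4559


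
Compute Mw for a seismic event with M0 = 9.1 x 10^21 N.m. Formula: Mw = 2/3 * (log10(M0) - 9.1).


log10(M0) = log10(9.1 x 10^21) = 21.959
Mw = 2/3 * (21.959 - 9.1)
= 2/3 * 12.859
= 8.57

8.57


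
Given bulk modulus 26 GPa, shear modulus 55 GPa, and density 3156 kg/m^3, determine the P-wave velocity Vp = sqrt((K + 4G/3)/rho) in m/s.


First compute the effective modulus:
K + 4G/3 = 26e9 + 4*55e9/3 = 99333333333.33 Pa
Then divide by density:
99333333333.33 / 3156 = 31474440.2197 Pa/(kg/m^3)
Take the square root:
Vp = sqrt(31474440.2197) = 5610.21 m/s

5610.21


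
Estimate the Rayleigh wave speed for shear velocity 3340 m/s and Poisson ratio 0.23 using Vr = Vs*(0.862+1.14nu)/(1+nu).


Numerator factor = 0.862 + 1.14*0.23 = 1.1242
Denominator = 1 + 0.23 = 1.23
Vr = 3340 * 1.1242 / 1.23 = 3052.71 m/s

3052.71


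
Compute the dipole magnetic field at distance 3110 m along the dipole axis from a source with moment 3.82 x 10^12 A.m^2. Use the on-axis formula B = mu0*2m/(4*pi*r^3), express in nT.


m = 3.82 x 10^12 = 3820000000000 A.m^2
2m = 7640000000000 A.m^2
r^3 = 3110^3 = 30080231000
B = (4pi*10^-7) * 7640000000000 / (4*pi * 30080231000) * 1e9
= 9600707.14937 / 377999330911.54 * 1e9
= 25398.7411 nT

25398.7411


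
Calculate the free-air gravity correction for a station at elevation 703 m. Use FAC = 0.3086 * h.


FAC = 0.3086 * h
= 0.3086 * 703
= 216.9458 mGal

216.9458


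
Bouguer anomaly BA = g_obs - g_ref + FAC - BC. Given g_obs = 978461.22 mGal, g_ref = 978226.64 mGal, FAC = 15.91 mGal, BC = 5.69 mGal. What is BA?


BA = g_obs - g_ref + FAC - BC
= 978461.22 - 978226.64 + 15.91 - 5.69
= 244.8 mGal

244.8


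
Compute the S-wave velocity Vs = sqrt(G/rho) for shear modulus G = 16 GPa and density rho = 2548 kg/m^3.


Convert G to Pa: G = 16e9 Pa
Compute G/rho = 16e9 / 2548 = 6279434.8509
Vs = sqrt(6279434.8509) = 2505.88 m/s

2505.88


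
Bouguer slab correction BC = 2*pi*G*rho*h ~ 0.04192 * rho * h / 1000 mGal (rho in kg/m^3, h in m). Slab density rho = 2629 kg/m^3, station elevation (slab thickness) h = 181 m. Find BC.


BC = 0.04192 * rho * h / 1000
= 0.04192 * 2629 * 181 / 1000
= 19.9476 mGal

19.9476


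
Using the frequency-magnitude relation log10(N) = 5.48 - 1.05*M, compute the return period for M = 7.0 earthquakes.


log10(N) = 5.48 - 1.05*7.0 = -1.87
N = 10^-1.87 = 0.01349
T = 1/N = 1/0.01349 = 74.131 years

74.131


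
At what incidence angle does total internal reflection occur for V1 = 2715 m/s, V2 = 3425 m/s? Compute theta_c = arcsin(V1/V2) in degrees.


V1/V2 = 2715/3425 = 0.792701
theta_c = arcsin(0.792701) = 52.4386 degrees

52.4386


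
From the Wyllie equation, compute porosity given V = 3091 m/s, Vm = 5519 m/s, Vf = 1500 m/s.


1/V - 1/Vm = 1/3091 - 1/5519 = 0.00014233
1/Vf - 1/Vm = 1/1500 - 1/5519 = 0.00048547
phi = 0.00014233 / 0.00048547 = 0.2932

0.2932


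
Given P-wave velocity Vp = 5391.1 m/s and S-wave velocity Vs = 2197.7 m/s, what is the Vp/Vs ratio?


Vp/Vs = 5391.1 / 2197.7
= 2.4531

2.4531


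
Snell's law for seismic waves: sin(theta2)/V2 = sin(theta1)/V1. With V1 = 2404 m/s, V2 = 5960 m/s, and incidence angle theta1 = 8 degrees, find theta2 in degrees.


sin(theta1) = sin(8 deg) = 0.139173
sin(theta2) = V2/V1 * sin(theta1) = 5960/2404 * 0.139173 = 0.345038
theta2 = arcsin(0.345038) = 20.1841 degrees

20.1841


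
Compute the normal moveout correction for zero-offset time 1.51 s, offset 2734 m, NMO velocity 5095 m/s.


x/Vnmo = 2734/5095 = 0.536605
(x/Vnmo)^2 = 0.287944
t0^2 = 2.2801
sqrt(2.2801 + 0.287944) = 1.602512
dt = 1.602512 - 1.51 = 0.092512

0.092512


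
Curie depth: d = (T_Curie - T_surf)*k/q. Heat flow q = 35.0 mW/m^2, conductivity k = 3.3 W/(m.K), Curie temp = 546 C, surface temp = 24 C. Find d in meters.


T_Curie - T_surf = 546 - 24 = 522 C
Convert q to W/m^2: 35.0 mW/m^2 = 0.035 W/m^2
d = 522 * 3.3 / 0.035 = 49217.14 m

49217.14


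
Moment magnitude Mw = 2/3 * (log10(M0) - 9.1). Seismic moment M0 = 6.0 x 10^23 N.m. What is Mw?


log10(M0) = log10(6.0 x 10^23) = 23.7782
Mw = 2/3 * (23.7782 - 9.1)
= 2/3 * 14.6782
= 9.79

9.79


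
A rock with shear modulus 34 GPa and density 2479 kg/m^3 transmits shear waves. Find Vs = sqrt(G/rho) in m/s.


Convert G to Pa: G = 34e9 Pa
Compute G/rho = 34e9 / 2479 = 13715207.7451
Vs = sqrt(13715207.7451) = 3703.4 m/s

3703.4


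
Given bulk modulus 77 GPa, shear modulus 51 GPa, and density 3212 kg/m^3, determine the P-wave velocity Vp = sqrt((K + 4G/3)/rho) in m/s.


First compute the effective modulus:
K + 4G/3 = 77e9 + 4*51e9/3 = 145000000000.0 Pa
Then divide by density:
145000000000.0 / 3212 = 45143212.9514 Pa/(kg/m^3)
Take the square root:
Vp = sqrt(45143212.9514) = 6718.87 m/s

6718.87


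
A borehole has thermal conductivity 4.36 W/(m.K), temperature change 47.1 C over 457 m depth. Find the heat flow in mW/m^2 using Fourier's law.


q = k * dT / dz * 1000
= 4.36 * 47.1 / 457 * 1000
= 0.449357 * 1000
= 449.3567 mW/m^2

449.3567


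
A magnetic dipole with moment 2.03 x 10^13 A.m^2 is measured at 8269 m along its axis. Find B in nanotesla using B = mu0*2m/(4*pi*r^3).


m = 2.03 x 10^13 = 20300000000000 A.m^2
2m = 40600000000000 A.m^2
r^3 = 8269^3 = 565404129109
B = (4pi*10^-7) * 40600000000000 / (4*pi * 565404129109) * 1e9
= 51019464.694298 / 7105077833272.68 * 1e9
= 7180.7045 nT

7180.7045


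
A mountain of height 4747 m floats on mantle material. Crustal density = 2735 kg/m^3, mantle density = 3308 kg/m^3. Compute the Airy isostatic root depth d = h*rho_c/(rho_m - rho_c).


rho_m - rho_c = 3308 - 2735 = 573
d = 4747 * 2735 / 573
= 12983045 / 573
= 22658.02 m

22658.02


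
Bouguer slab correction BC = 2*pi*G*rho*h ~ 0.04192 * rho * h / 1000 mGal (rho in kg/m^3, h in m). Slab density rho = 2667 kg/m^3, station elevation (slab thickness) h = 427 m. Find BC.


BC = 0.04192 * rho * h / 1000
= 0.04192 * 2667 * 427 / 1000
= 47.7389 mGal

47.7389


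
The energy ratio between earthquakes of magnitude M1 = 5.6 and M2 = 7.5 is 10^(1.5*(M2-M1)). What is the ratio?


M2 - M1 = 7.5 - 5.6 = 1.9
1.5 * 1.9 = 2.85
ratio = 10^2.85 = 707.95

707.95


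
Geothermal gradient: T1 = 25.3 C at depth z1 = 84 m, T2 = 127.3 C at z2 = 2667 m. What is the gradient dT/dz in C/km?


dT = 127.3 - 25.3 = 102.0 C
dz = 2667 - 84 = 2583 m
gradient = dT/dz * 1000 = 102.0/2583 * 1000 = 39.489 C/km

39.489


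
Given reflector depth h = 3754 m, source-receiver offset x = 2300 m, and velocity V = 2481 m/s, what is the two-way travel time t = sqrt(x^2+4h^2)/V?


x^2 + 4h^2 = 2300^2 + 4*3754^2 = 5290000 + 56370064 = 61660064
sqrt(61660064) = 7852.3922
t = 7852.3922 / 2481 = 3.165 s

3.165


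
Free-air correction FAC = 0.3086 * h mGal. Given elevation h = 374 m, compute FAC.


FAC = 0.3086 * h
= 0.3086 * 374
= 115.4164 mGal

115.4164


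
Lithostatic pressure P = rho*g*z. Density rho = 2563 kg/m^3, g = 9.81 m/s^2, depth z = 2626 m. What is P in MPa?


P = rho * g * z / 1e6
= 2563 * 9.81 * 2626 / 1e6
= 66025596.78 / 1e6
= 66.0256 MPa

66.0256


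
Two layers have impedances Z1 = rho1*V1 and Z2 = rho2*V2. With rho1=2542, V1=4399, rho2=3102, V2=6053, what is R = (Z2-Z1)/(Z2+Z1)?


Z1 = 2542 * 4399 = 11182258
Z2 = 3102 * 6053 = 18776406
R = (18776406 - 11182258) / (18776406 + 11182258) = 7594148 / 29958664 = 0.2535

0.2535


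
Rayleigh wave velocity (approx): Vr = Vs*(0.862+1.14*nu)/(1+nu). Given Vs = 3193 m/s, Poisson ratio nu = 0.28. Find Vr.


Numerator factor = 0.862 + 1.14*0.28 = 1.1812
Denominator = 1 + 0.28 = 1.28
Vr = 3193 * 1.1812 / 1.28 = 2946.54 m/s

2946.54


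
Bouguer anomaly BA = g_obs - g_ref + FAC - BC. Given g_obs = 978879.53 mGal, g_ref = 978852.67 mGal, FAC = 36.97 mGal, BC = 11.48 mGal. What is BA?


BA = g_obs - g_ref + FAC - BC
= 978879.53 - 978852.67 + 36.97 - 11.48
= 52.35 mGal

52.35


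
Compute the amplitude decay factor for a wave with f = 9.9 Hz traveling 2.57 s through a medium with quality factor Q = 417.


pi*f*t/Q = pi*9.9*2.57/417 = 0.191682
A/A0 = exp(-0.191682) = 0.825569

0.825569


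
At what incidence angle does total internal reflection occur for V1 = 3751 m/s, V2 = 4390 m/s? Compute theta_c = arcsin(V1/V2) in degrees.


V1/V2 = 3751/4390 = 0.854442
theta_c = arcsin(0.854442) = 58.6981 degrees

58.6981


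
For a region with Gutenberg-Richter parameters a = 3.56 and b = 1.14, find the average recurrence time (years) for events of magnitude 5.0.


log10(N) = 3.56 - 1.14*5.0 = -2.14
N = 10^-2.14 = 0.007244
T = 1/N = 1/0.007244 = 138.0384 years

138.0384


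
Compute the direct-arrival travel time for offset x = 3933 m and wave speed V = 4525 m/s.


t = x / V
= 3933 / 4525
= 0.8692 s

0.8692


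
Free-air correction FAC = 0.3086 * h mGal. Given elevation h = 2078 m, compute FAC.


FAC = 0.3086 * h
= 0.3086 * 2078
= 641.2708 mGal

641.2708


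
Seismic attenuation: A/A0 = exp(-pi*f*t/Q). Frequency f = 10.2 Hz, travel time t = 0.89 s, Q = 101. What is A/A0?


pi*f*t/Q = pi*10.2*0.89/101 = 0.28237
A/A0 = exp(-0.28237) = 0.753995

0.753995


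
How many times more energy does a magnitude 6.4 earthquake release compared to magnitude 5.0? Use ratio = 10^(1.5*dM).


M2 - M1 = 6.4 - 5.0 = 1.4
1.5 * 1.4 = 2.1
ratio = 10^2.1 = 125.89

125.89


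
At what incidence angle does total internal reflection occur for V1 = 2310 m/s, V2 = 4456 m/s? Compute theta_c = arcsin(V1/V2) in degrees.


V1/V2 = 2310/4456 = 0.518402
theta_c = arcsin(0.518402) = 31.2251 degrees

31.2251


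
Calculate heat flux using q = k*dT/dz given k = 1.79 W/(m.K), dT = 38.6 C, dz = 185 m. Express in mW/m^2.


q = k * dT / dz * 1000
= 1.79 * 38.6 / 185 * 1000
= 0.373481 * 1000
= 373.4811 mW/m^2

373.4811


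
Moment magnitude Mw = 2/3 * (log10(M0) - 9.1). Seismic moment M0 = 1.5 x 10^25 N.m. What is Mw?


log10(M0) = log10(1.5 x 10^25) = 25.1761
Mw = 2/3 * (25.1761 - 9.1)
= 2/3 * 16.0761
= 10.72

10.72


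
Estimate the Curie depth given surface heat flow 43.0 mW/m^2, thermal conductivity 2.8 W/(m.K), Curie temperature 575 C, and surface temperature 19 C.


T_Curie - T_surf = 575 - 19 = 556 C
Convert q to W/m^2: 43.0 mW/m^2 = 0.043 W/m^2
d = 556 * 2.8 / 0.043 = 36204.65 m

36204.65


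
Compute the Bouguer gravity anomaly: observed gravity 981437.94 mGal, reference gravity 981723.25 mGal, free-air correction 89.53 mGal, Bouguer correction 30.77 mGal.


BA = g_obs - g_ref + FAC - BC
= 981437.94 - 981723.25 + 89.53 - 30.77
= -226.55 mGal

-226.55


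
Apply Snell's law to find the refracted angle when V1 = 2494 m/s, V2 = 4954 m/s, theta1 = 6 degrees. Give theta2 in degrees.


sin(theta1) = sin(6 deg) = 0.104528
sin(theta2) = V2/V1 * sin(theta1) = 4954/2494 * 0.104528 = 0.207632
theta2 = arcsin(0.207632) = 11.9836 degrees

11.9836


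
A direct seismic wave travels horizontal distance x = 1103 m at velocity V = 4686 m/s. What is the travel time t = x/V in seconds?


t = x / V
= 1103 / 4686
= 0.2354 s

0.2354


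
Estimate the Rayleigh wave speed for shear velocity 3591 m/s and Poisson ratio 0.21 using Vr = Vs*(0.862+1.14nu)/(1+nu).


Numerator factor = 0.862 + 1.14*0.21 = 1.1014
Denominator = 1 + 0.21 = 1.21
Vr = 3591 * 1.1014 / 1.21 = 3268.7 m/s

3268.7


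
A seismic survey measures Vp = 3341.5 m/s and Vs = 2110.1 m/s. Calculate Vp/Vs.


Vp/Vs = 3341.5 / 2110.1
= 1.5836

1.5836


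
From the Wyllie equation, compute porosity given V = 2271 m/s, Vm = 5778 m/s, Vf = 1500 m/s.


1/V - 1/Vm = 1/2271 - 1/5778 = 0.00026726
1/Vf - 1/Vm = 1/1500 - 1/5778 = 0.0004936
phi = 0.00026726 / 0.0004936 = 0.5415

0.5415


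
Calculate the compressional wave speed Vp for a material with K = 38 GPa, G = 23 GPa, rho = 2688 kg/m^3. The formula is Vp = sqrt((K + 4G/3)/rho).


First compute the effective modulus:
K + 4G/3 = 38e9 + 4*23e9/3 = 68666666666.67 Pa
Then divide by density:
68666666666.67 / 2688 = 25545634.9206 Pa/(kg/m^3)
Take the square root:
Vp = sqrt(25545634.9206) = 5054.27 m/s

5054.27


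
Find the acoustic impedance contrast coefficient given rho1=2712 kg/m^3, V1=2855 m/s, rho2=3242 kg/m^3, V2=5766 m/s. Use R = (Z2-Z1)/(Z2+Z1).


Z1 = 2712 * 2855 = 7742760
Z2 = 3242 * 5766 = 18693372
R = (18693372 - 7742760) / (18693372 + 7742760) = 10950612 / 26436132 = 0.4142

0.4142


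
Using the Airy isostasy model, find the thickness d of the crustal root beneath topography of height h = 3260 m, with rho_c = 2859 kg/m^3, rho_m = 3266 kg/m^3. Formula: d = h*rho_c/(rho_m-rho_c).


rho_m - rho_c = 3266 - 2859 = 407
d = 3260 * 2859 / 407
= 9320340 / 407
= 22900.1 m

22900.1


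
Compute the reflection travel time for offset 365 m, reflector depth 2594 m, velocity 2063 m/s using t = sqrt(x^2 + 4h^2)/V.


x^2 + 4h^2 = 365^2 + 4*2594^2 = 133225 + 26915344 = 27048569
sqrt(27048569) = 5200.8239
t = 5200.8239 / 2063 = 2.521 s

2.521


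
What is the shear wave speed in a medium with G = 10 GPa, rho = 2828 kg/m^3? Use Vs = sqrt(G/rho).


Convert G to Pa: G = 10e9 Pa
Compute G/rho = 10e9 / 2828 = 3536067.8925
Vs = sqrt(3536067.8925) = 1880.44 m/s

1880.44


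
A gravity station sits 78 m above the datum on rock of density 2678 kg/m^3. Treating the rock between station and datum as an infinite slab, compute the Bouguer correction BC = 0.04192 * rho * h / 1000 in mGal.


BC = 0.04192 * rho * h / 1000
= 0.04192 * 2678 * 78 / 1000
= 8.7564 mGal

8.7564


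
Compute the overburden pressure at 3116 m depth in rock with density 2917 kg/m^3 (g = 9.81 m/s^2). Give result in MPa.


P = rho * g * z / 1e6
= 2917 * 9.81 * 3116 / 1e6
= 89166739.32 / 1e6
= 89.1667 MPa

89.1667


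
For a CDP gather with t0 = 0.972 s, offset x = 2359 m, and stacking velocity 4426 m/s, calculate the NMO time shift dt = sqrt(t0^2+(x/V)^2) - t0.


x/Vnmo = 2359/4426 = 0.532987
(x/Vnmo)^2 = 0.284075
t0^2 = 0.944784
sqrt(0.944784 + 0.284075) = 1.108539
dt = 1.108539 - 0.972 = 0.136539

0.136539


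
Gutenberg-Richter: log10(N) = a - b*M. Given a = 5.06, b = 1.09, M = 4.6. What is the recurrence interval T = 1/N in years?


log10(N) = 5.06 - 1.09*4.6 = 0.046
N = 10^0.046 = 1.111732
T = 1/N = 1/1.111732 = 0.8995 years

0.8995


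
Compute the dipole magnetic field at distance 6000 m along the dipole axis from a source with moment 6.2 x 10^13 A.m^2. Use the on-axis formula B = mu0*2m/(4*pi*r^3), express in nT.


m = 6.2 x 10^13 = 62000000000000 A.m^2
2m = 124000000000000 A.m^2
r^3 = 6000^3 = 216000000000
B = (4pi*10^-7) * 124000000000000 / (4*pi * 216000000000) * 1e9
= 155822995.618054 / 2714336052701.58 * 1e9
= 57407.4074 nT

57407.4074


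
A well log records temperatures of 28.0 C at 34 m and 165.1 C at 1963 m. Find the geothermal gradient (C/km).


dT = 165.1 - 28.0 = 137.1 C
dz = 1963 - 34 = 1929 m
gradient = dT/dz * 1000 = 137.1/1929 * 1000 = 71.0731 C/km

71.0731


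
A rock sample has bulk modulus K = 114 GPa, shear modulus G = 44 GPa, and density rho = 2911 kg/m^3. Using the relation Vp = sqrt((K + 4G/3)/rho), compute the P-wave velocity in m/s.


First compute the effective modulus:
K + 4G/3 = 114e9 + 4*44e9/3 = 172666666666.67 Pa
Then divide by density:
172666666666.67 / 2911 = 59315241.0397 Pa/(kg/m^3)
Take the square root:
Vp = sqrt(59315241.0397) = 7701.64 m/s

7701.64


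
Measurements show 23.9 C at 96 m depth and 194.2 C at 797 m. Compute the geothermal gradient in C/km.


dT = 194.2 - 23.9 = 170.3 C
dz = 797 - 96 = 701 m
gradient = dT/dz * 1000 = 170.3/701 * 1000 = 242.9387 C/km

242.9387


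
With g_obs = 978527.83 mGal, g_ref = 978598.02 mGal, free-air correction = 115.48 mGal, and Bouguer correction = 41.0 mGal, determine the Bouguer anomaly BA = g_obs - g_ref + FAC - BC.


BA = g_obs - g_ref + FAC - BC
= 978527.83 - 978598.02 + 115.48 - 41.0
= 4.29 mGal

4.29


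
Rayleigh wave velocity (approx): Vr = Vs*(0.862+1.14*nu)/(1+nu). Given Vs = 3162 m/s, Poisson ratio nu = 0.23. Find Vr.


Numerator factor = 0.862 + 1.14*0.23 = 1.1242
Denominator = 1 + 0.23 = 1.23
Vr = 3162 * 1.1242 / 1.23 = 2890.02 m/s

2890.02


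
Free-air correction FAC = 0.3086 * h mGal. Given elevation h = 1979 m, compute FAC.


FAC = 0.3086 * h
= 0.3086 * 1979
= 610.7194 mGal

610.7194


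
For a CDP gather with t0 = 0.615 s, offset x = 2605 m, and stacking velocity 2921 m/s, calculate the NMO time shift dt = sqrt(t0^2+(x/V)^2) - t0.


x/Vnmo = 2605/2921 = 0.891818
(x/Vnmo)^2 = 0.795339
t0^2 = 0.378225
sqrt(0.378225 + 0.795339) = 1.083312
dt = 1.083312 - 0.615 = 0.468312

0.468312


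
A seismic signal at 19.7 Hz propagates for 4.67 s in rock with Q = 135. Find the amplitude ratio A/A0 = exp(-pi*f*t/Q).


pi*f*t/Q = pi*19.7*4.67/135 = 2.140914
A/A0 = exp(-2.140914) = 0.117547

0.117547


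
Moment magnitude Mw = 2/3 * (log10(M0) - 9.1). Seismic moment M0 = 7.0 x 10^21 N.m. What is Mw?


log10(M0) = log10(7.0 x 10^21) = 21.8451
Mw = 2/3 * (21.8451 - 9.1)
= 2/3 * 12.7451
= 8.5

8.5


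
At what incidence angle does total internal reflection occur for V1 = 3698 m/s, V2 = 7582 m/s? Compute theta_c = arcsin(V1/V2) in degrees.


V1/V2 = 3698/7582 = 0.487734
theta_c = arcsin(0.487734) = 29.1918 degrees

29.1918


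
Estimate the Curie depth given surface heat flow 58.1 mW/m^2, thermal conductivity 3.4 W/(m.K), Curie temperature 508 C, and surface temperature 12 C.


T_Curie - T_surf = 508 - 12 = 496 C
Convert q to W/m^2: 58.1 mW/m^2 = 0.0581 W/m^2
d = 496 * 3.4 / 0.0581 = 29025.82 m

29025.82


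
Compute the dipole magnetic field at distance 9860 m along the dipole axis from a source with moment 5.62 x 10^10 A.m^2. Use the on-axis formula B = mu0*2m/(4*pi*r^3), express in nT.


m = 5.62 x 10^10 = 56200000000 A.m^2
2m = 112400000000 A.m^2
r^3 = 9860^3 = 958585256000
B = (4pi*10^-7) * 112400000000 / (4*pi * 958585256000) * 1e9
= 141246.005705 / 12045937592356.37 * 1e9
= 11.7256 nT

11.7256


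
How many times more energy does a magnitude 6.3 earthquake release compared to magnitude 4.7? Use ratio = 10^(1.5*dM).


M2 - M1 = 6.3 - 4.7 = 1.6
1.5 * 1.6 = 2.4
ratio = 10^2.4 = 251.19

251.19


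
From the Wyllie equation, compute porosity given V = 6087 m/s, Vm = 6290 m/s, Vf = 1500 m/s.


1/V - 1/Vm = 1/6087 - 1/6290 = 5.3e-06
1/Vf - 1/Vm = 1/1500 - 1/6290 = 0.00050768
phi = 5.3e-06 / 0.00050768 = 0.0104

0.0104


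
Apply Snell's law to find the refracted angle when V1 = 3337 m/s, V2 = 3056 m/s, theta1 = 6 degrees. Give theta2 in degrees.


sin(theta1) = sin(6 deg) = 0.104528
sin(theta2) = V2/V1 * sin(theta1) = 3056/3337 * 0.104528 = 0.095726
theta2 = arcsin(0.095726) = 5.4931 degrees

5.4931


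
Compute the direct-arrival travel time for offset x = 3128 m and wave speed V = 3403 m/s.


t = x / V
= 3128 / 3403
= 0.9192 s

0.9192


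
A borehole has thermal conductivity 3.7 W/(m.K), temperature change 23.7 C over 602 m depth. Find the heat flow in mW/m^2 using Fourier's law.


q = k * dT / dz * 1000
= 3.7 * 23.7 / 602 * 1000
= 0.145664 * 1000
= 145.6645 mW/m^2

145.6645


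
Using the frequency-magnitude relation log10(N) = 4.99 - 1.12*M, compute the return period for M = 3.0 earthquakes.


log10(N) = 4.99 - 1.12*3.0 = 1.63
N = 10^1.63 = 42.657952
T = 1/N = 1/42.657952 = 0.0234 years

0.0234


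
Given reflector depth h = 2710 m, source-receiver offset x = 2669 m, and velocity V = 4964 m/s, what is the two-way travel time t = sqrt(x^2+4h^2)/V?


x^2 + 4h^2 = 2669^2 + 4*2710^2 = 7123561 + 29376400 = 36499961
sqrt(36499961) = 6041.5198
t = 6041.5198 / 4964 = 1.2171 s

1.2171


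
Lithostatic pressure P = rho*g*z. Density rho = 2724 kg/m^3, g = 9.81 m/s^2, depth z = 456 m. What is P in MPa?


P = rho * g * z / 1e6
= 2724 * 9.81 * 456 / 1e6
= 12185432.64 / 1e6
= 12.1854 MPa

12.1854


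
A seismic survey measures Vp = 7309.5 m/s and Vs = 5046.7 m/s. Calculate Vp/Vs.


Vp/Vs = 7309.5 / 5046.7
= 1.4484

1.4484


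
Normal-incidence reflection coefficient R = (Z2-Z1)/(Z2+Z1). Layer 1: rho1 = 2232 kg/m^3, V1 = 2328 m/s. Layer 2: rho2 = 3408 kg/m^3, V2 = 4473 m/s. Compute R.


Z1 = 2232 * 2328 = 5196096
Z2 = 3408 * 4473 = 15243984
R = (15243984 - 5196096) / (15243984 + 5196096) = 10047888 / 20440080 = 0.4916

0.4916


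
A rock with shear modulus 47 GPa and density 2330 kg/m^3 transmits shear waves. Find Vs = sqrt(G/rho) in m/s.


Convert G to Pa: G = 47e9 Pa
Compute G/rho = 47e9 / 2330 = 20171673.8197
Vs = sqrt(20171673.8197) = 4491.29 m/s

4491.29
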